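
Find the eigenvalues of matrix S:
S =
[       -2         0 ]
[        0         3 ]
λ = -2, 3

Solve det(S - λI) = 0. For a 2×2 matrix the characteristic equation is λ² - (trace)λ + det = 0.
trace(S) = a + d = -2 + 3 = 1.
det(S) = a*d - b*c = (-2)*(3) - (0)*(0) = -6 - 0 = -6.
Characteristic equation: λ² - (1)λ + (-6) = 0.
Discriminant = (1)² - 4*(-6) = 1 + 24 = 25.
λ = (1 ± √25) / 2 = (1 ± 5) / 2 = -2, 3.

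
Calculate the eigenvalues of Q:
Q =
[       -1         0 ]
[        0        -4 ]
λ = -4, -1

Solve det(Q - λI) = 0. For a 2×2 matrix the characteristic equation is λ² - (trace)λ + det = 0.
trace(Q) = a + d = -1 - 4 = -5.
det(Q) = a*d - b*c = (-1)*(-4) - (0)*(0) = 4 - 0 = 4.
Characteristic equation: λ² - (-5)λ + (4) = 0.
Discriminant = (-5)² - 4*(4) = 25 - 16 = 9.
λ = (-5 ± √9) / 2 = (-5 ± 3) / 2 = -4, -1.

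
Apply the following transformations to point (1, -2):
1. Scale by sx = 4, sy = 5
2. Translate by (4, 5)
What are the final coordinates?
(8, -5)

Step 1: Scale (1, -2) by (sx, sy) = (4, 5) → (4, -10)
Step 2: Translate by (4, 5) → (8, -5)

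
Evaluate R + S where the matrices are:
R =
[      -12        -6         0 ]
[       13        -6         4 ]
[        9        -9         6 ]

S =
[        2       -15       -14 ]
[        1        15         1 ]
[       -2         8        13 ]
R + S =
[      -10       -21       -14 ]
[       14         9         5 ]
[        7        -1        19 ]

Matrix addition is elementwise: (R+S)[i][j] = R[i][j] + S[i][j].
  (R+S)[0][0] = (-12) + (2) = -10
  (R+S)[0][1] = (-6) + (-15) = -21
  (R+S)[0][2] = (0) + (-14) = -14
  (R+S)[1][0] = (13) + (1) = 14
  (R+S)[1][1] = (-6) + (15) = 9
  (R+S)[1][2] = (4) + (1) = 5
  (R+S)[2][0] = (9) + (-2) = 7
  (R+S)[2][1] = (-9) + (8) = -1
  (R+S)[2][2] = (6) + (13) = 19
R + S =
[      -10       -21       -14 ]
[       14         9         5 ]
[        7        -1        19 ]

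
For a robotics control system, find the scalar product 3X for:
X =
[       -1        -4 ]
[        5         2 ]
3X =
[       -3       -12 ]
[       15         6 ]

Scalar multiplication is elementwise: (3X)[i][j] = 3 * X[i][j].
  (3X)[0][0] = 3 * (-1) = -3
  (3X)[0][1] = 3 * (-4) = -12
  (3X)[1][0] = 3 * (5) = 15
  (3X)[1][1] = 3 * (2) = 6
3X =
[       -3       -12 ]
[       15         6 ]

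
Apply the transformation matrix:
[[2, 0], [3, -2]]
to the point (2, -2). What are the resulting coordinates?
(4, 10)

Matrix multiplication:
[[2, 0], [3, -2]] × [2, -2]ᵀ
= [2×2 + 0×-2, 3×2 + -2×-2]ᵀ
= [4.0000, 10.0000]ᵀ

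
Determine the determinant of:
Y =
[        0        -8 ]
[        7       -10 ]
det(Y) = 56

For a 2×2 matrix [[a, b], [c, d]], det = a*d - b*c.
det(Y) = (0)*(-10) - (-8)*(7) = 0 + 56 = 56.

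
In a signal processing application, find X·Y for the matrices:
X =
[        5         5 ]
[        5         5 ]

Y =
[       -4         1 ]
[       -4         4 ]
XY =
[      -40        25 ]
[      -40        25 ]

Matrix multiplication: (XY)[i][j] = sum over k of X[i][k] * Y[k][j].
  (XY)[0][0] = (5)*(-4) + (5)*(-4) = -40
  (XY)[0][1] = (5)*(1) + (5)*(4) = 25
  (XY)[1][0] = (5)*(-4) + (5)*(-4) = -40
  (XY)[1][1] = (5)*(1) + (5)*(4) = 25
XY =
[      -40        25 ]
[      -40        25 ]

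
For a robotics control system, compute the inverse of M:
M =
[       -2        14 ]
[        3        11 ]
det(M) = -64
M⁻¹ =
[   -11/64      7/32 ]
[     3/64      1/32 ]

For a 2×2 matrix M = [[a, b], [c, d]] with det(M) ≠ 0, M⁻¹ = (1/det(M)) * [[d, -b], [-c, a]].
det(M) = (-2)*(11) - (14)*(3) = -22 - 42 = -64.
M⁻¹ = (1/-64) * [[11, -14], [-3, -2]].
Dividing each entry by -64 and reducing:
M⁻¹ =
[   -11/64      7/32 ]
[     3/64      1/32 ]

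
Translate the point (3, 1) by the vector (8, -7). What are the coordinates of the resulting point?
(11, -6)

Translation by (8, -7):
x' = 3 + 8 = 11
y' = 1 + -7 = -6
Homogeneous matrix: [[1, 0, 8], [0, 1, -7], [0, 0, 1]]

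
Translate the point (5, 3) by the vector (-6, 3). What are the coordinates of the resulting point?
(-1, 6)

Translation by (-6, 3):
x' = 5 + -6 = -1
y' = 3 + 3 = 6
Homogeneous matrix: [[1, 0, -6], [0, 1, 3], [0, 0, 1]]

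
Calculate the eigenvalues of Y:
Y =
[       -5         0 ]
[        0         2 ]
λ = -5, 2

Solve det(Y - λI) = 0. For a 2×2 matrix the characteristic equation is λ² - (trace)λ + det = 0.
trace(Y) = a + d = -5 + 2 = -3.
det(Y) = a*d - b*c = (-5)*(2) - (0)*(0) = -10 - 0 = -10.
Characteristic equation: λ² - (-3)λ + (-10) = 0.
Discriminant = (-3)² - 4*(-10) = 9 + 40 = 49.
λ = (-3 ± √49) / 2 = (-3 ± 7) / 2 = -5, 2.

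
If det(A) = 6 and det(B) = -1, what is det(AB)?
-6

Use the multiplicative property of determinants: det(AB) = det(A)*det(B).
det(AB) = (6)*(-1) = -6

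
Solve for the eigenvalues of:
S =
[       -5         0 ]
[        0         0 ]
λ = -5, 0

Solve det(S - λI) = 0. For a 2×2 matrix the characteristic equation is λ² - (trace)λ + det = 0.
trace(S) = a + d = -5 + 0 = -5.
det(S) = a*d - b*c = (-5)*(0) - (0)*(0) = 0 - 0 = 0.
Characteristic equation: λ² - (-5)λ + (0) = 0.
Discriminant = (-5)² - 4*(0) = 25 - 0 = 25.
λ = (-5 ± √25) / 2 = (-5 ± 5) / 2 = -5, 0.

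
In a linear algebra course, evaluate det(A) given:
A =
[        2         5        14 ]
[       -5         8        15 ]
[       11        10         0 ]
det(A) = -1407

Expand along row 0 (cofactor expansion): det(A) = a*(e*i - f*h) - b*(d*i - f*g) + c*(d*h - e*g), where the 3×3 is [[a, b, c], [d, e, f], [g, h, i]].
Minor M_00 = (8)*(0) - (15)*(10) = 0 - 150 = -150.
Minor M_01 = (-5)*(0) - (15)*(11) = 0 - 165 = -165.
Minor M_02 = (-5)*(10) - (8)*(11) = -50 - 88 = -138.
det(A) = (2)*(-150) - (5)*(-165) + (14)*(-138) = -300 + 825 - 1932 = -1407.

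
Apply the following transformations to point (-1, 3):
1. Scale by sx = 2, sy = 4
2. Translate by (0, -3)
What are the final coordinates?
(-2, 9)

Step 1: Scale (-1, 3) by (sx, sy) = (2, 4) → (-2, 12)
Step 2: Translate by (0, -3) → (-2, 9)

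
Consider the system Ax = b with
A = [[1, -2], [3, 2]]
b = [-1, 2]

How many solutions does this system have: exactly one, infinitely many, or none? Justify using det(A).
Exactly one solution

Compute det(A) = (1)*(2) - (-2)*(3) = 8.
Because det(A) ≠ 0, A is invertible and Ax = b has a unique solution for every b (here x = A⁻¹ b).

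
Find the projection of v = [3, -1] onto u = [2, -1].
[14/5, -7/5]

The projection of v onto u is proj_u(v) = ((v·u) / (u·u)) · u.
v·u = (3)*(2) + (-1)*(-1) = 7.
u·u = (2)*(2) + (-1)*(-1) = 5.
coefficient = 7 / 5 = 7/5.
proj_u(v) = 7/5 · [2, -1] = [14/5, -7/5].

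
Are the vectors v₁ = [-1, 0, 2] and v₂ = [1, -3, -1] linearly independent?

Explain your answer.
Yes, linearly independent

Two vectors are linearly dependent iff one is a scalar multiple of the other.
No single scalar k satisfies v₂ = k·v₁ (the ratios of corresponding entries disagree), so v₁ and v₂ are linearly independent.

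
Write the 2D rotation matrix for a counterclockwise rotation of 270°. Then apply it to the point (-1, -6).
R = [[0, 1], [-1, 0]]; R·(-1, -6) = (-6, 1)

Rotation matrix formula: R(θ) = [[cos θ, -sin θ], [sin θ, cos θ]]
For θ = 270°:
cos(270°) = 0
sin(270°) = -1
R = [[0, 1], [-1, 0]]
Apply to (-1, -6): [0·-1 + (1)·-6, -1·-1 + 0·-6] = (-6, 1)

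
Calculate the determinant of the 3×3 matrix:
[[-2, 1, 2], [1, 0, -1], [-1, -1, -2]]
3

Expansion along first row:
det = -2·det([[0,-1],[-1,-2]]) - 1·det([[1,-1],[-1,-2]]) + 2·det([[1,0],[-1,-1]])
    = -2·(0·-2 - -1·-1) - 1·(1·-2 - -1·-1) + 2·(1·-1 - 0·-1)
    = -2·-1 - 1·-3 + 2·-1
    = 2 + 3 + -2 = 3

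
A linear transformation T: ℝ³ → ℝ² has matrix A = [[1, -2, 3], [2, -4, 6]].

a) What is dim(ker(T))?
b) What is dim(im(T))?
dim(ker) = 2, dim(im) = 1

Observe that row 2 = 2 × row 1 (so the rows are linearly dependent).
Thus rank(A) = 1 (only one linearly independent row).
dim(im(T)) = rank(A) = 1.
By the rank-nullity theorem applied to T: ℝ³ → ℝ², rank(A) + nullity(A) = 3 (the domain dimension), so dim(ker(T)) = 3 - 1 = 2.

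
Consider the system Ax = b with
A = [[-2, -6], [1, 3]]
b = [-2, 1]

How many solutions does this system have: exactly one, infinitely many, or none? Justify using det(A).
Infinitely many solutions

det(A) = (-2)*(3) - (-6)*(1) = 0, so A is singular (column 2 is 3 times column 1).
b = [-2, 1] = 1 * column 1 of A, so b lies in the column space of A.
A singular matrix whose right-hand side is in its column space gives a 1-parameter family of solutions — infinitely many.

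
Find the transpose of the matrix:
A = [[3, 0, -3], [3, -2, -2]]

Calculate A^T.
[[3, 3], [0, -2], [-3, -2]]

The transpose sends entry (i,j) to (j,i); rows become columns.
Row 0 of A: [3, 0, -3] -> column 0 of A^T.
Row 1 of A: [3, -2, -2] -> column 1 of A^T.
A^T = [[3, 3], [0, -2], [-3, -2]]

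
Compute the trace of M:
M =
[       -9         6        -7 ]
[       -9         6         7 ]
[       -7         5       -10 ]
tr(M) = -9 + 6 - 10 = -13

The trace of a square matrix is the sum of its diagonal entries.
Diagonal entries of M: M[0][0] = -9, M[1][1] = 6, M[2][2] = -10.
tr(M) = -9 + 6 - 10 = -13.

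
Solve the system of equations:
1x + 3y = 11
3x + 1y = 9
x = 2, y = 3

Use elimination (row reduction):
Equation 1: 1x + 3y = 11.
Equation 2: 3x + 1y = 9.
Multiply Eq1 by 3 and Eq2 by 1: 3x + 9y = 33;  3x + 1y = 9.
Subtract: (-8)y = -24, so y = 3.
Back-substitute into Eq1: 1x + 3*(3) = 11, so x = 2.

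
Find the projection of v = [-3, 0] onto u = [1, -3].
[-3/10, 9/10]

The projection of v onto u is proj_u(v) = ((v·u) / (u·u)) · u.
v·u = (-3)*(1) + (0)*(-3) = -3.
u·u = (1)*(1) + (-3)*(-3) = 10.
coefficient = -3 / 10 = -3/10.
proj_u(v) = -3/10 · [1, -3] = [-3/10, 9/10].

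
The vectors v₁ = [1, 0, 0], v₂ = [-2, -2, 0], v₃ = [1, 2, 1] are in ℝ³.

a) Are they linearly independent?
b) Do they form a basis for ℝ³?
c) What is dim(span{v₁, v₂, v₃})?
Yes independent, yes basis, dim = 3

Stack v₁, v₂, v₃ as rows of a 3×3 matrix.
[[1, 0, 0]; [-2, -2, 0]; [1, 2, 1]] is already lower triangular with nonzero diagonal entries (1, -2, 1), so its determinant is the product of the diagonal entries, det = (1)·(-2)·(1) = -2 ≠ 0, and the rows are linearly independent.
Three linearly independent vectors in ℝ³ form a basis for ℝ³, so dim(span{v₁,v₂,v₃}) = 3.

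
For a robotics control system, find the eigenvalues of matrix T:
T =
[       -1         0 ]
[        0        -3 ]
λ = -3, -1

Solve det(T - λI) = 0. For a 2×2 matrix the characteristic equation is λ² - (trace)λ + det = 0.
trace(T) = a + d = -1 - 3 = -4.
det(T) = a*d - b*c = (-1)*(-3) - (0)*(0) = 3 - 0 = 3.
Characteristic equation: λ² - (-4)λ + (3) = 0.
Discriminant = (-4)² - 4*(3) = 16 - 12 = 4.
λ = (-4 ± √4) / 2 = (-4 ± 2) / 2 = -3, -1.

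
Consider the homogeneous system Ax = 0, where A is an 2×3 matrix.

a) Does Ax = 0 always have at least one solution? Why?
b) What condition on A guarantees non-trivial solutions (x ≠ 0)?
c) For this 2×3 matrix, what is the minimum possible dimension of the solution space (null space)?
a) Yes, x = 0 is always a solution. b) When A has linearly dependent columns (rank < n). c) Minimum nullity = 1.

a) x = 0 satisfies A·0 = 0, so the zero vector is always a solution.
b) Non-trivial solutions exist iff the columns of A are linearly dependent, equivalently rank(A) < n (the number of columns).
c) By rank-nullity, rank(A) + nullity(A) = n = 3. Since A has only 2 rows, rank(A) ≤ 2, so nullity(A) ≥ 3 - 2 = 1.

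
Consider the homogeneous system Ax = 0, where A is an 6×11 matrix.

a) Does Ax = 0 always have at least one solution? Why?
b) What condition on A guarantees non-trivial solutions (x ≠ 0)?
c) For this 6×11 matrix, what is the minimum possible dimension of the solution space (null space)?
a) Yes, x = 0 is always a solution. b) When A has linearly dependent columns (rank < n). c) Minimum nullity = 5.

a) x = 0 satisfies A·0 = 0, so the zero vector is always a solution.
b) Non-trivial solutions exist iff the columns of A are linearly dependent, equivalently rank(A) < n (the number of columns).
c) By rank-nullity, rank(A) + nullity(A) = n = 11. Since A has only 6 rows, rank(A) ≤ 6, so nullity(A) ≥ 11 - 6 = 5.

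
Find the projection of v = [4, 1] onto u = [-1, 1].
[3/2, -3/2]

The projection of v onto u is proj_u(v) = ((v·u) / (u·u)) · u.
v·u = (4)*(-1) + (1)*(1) = -3.
u·u = (-1)*(-1) + (1)*(1) = 2.
coefficient = -3 / 2 = -3/2.
proj_u(v) = -3/2 · [-1, 1] = [3/2, -3/2].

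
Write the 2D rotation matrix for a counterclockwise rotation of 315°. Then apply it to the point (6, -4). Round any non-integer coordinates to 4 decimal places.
R = [[√2/2, √2/2], [-√2/2, √2/2]]; R·(6, -4) = (1.4142, -7.0711)

Rotation matrix formula: R(θ) = [[cos θ, -sin θ], [sin θ, cos θ]]
For θ = 315°:
cos(315°) = √2/2
sin(315°) = -√2/2
R = [[√2/2, √2/2], [-√2/2, √2/2]]
Apply to (6, -4): [√2/2·6 + (√2/2)·-4, -√2/2·6 + √2/2·-4] = (1.4142, -7.0711)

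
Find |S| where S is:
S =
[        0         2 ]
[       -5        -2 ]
det(S) = 10

For a 2×2 matrix [[a, b], [c, d]], det = a*d - b*c.
det(S) = (0)*(-2) - (2)*(-5) = 0 + 10 = 10.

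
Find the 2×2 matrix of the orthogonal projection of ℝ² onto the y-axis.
[[0, 0], [0, 1]]

The orthogonal projection onto the line spanned by a nonzero vector u = (a, b) has matrix P = (u uᵀ) / (uᵀ u) = (1/(a² + b²)) · [[a², ab], [ab, b²]].
Here u = (0, 1), so a² + b² = 0 + 1 = 1.
P = (1/1) · [[0, 0], [0, 1]] = [[0, 0], [0, 1]].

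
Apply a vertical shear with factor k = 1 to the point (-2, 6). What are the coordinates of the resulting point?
(-2, 4)

Shear matrix for vertical shear with factor k = 1:
[[1, 0], [1, 1]]
Result: (-2, 6) → (-2, 4)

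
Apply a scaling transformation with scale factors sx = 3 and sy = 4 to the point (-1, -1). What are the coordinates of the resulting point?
(-3, -4)

Scaling matrix:
[[3, 0], [0, 4]]
Result: (-1 × 3, -1 × 4) = (-3, -4)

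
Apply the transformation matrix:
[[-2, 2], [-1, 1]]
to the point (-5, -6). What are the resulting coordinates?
(-2, -1)

Matrix multiplication:
[[-2, 2], [-1, 1]] × [-5, -6]ᵀ
= [-2×-5 + 2×-6, -1×-5 + 1×-6]ᵀ
= [-2.0000, -1.0000]ᵀ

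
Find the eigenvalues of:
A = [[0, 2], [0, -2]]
λ = -2, 0

Solve det(A - λI) = 0. For a 2×2 matrix this is λ² - (trace)λ + det = 0.
trace(A) = 0 - 2 = -2.
det(A) = (0)*(-2) - (2)*(0) = 0 - 0 = 0.
Characteristic equation: λ² - (-2)λ + (0) = 0.
Discriminant: (-2)² - 4*(0) = 4 - 0 = 4.
Roots: λ = (-2 ± √4) / 2 = -2, 0.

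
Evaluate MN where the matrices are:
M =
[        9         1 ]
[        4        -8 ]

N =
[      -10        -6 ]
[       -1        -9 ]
MN =
[      -91       -63 ]
[      -32        48 ]

Matrix multiplication: (MN)[i][j] = sum over k of M[i][k] * N[k][j].
  (MN)[0][0] = (9)*(-10) + (1)*(-1) = -91
  (MN)[0][1] = (9)*(-6) + (1)*(-9) = -63
  (MN)[1][0] = (4)*(-10) + (-8)*(-1) = -32
  (MN)[1][1] = (4)*(-6) + (-8)*(-9) = 48
MN =
[      -91       -63 ]
[      -32        48 ]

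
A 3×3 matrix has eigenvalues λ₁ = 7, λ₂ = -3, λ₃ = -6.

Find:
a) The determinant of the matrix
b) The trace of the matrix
det = 126, trace = -2

Two standard eigenvalue identities:
- det(A) equals the product of the eigenvalues (counted with multiplicity).
- trace(A) equals the sum of the eigenvalues.
det(A) = (7)*(-3)*(-6) = 126.
trace(A) = 7 - 3 - 6 = -2.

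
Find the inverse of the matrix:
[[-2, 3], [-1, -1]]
[[-1/5, -3/5], [1/5, -2/5]]

For [[a,b],[c,d]], inverse = (1/det)·[[d,-b],[-c,a]]
det = -2·-1 - 3·-1 = 5
Inverse = (1/5)·[[-1, -3], [1, -2]]
        = [[-1/5, -3/5], [1/5, -2/5]]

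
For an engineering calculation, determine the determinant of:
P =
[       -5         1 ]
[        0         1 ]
det(P) = -5

For a 2×2 matrix [[a, b], [c, d]], det = a*d - b*c.
det(P) = (-5)*(1) - (1)*(0) = -5 - 0 = -5.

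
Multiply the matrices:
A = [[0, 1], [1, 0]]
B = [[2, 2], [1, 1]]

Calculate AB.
[[1, 1], [2, 2]]

Each entry (i,j) of AB = sum over k of A[i][k]*B[k][j].
(AB)[0][0] = (0)*(2) + (1)*(1) = 1
(AB)[0][1] = (0)*(2) + (1)*(1) = 1
(AB)[1][0] = (1)*(2) + (0)*(1) = 2
(AB)[1][1] = (1)*(2) + (0)*(1) = 2
AB = [[1, 1], [2, 2]]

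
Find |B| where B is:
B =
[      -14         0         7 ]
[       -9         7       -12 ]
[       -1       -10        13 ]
det(B) = 1085

Expand along row 0 (cofactor expansion): det(B) = a*(e*i - f*h) - b*(d*i - f*g) + c*(d*h - e*g), where the 3×3 is [[a, b, c], [d, e, f], [g, h, i]].
Minor M_00 = (7)*(13) - (-12)*(-10) = 91 - 120 = -29.
Minor M_01 = (-9)*(13) - (-12)*(-1) = -117 - 12 = -129.
Minor M_02 = (-9)*(-10) - (7)*(-1) = 90 + 7 = 97.
det(B) = (-14)*(-29) - (0)*(-129) + (7)*(97) = 406 + 0 + 679 = 1085.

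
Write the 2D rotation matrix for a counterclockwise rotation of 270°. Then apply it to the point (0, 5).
R = [[0, 1], [-1, 0]]; R·(0, 5) = (5, 0)

Rotation matrix formula: R(θ) = [[cos θ, -sin θ], [sin θ, cos θ]]
For θ = 270°:
cos(270°) = 0
sin(270°) = -1
R = [[0, 1], [-1, 0]]
Apply to (0, 5): [0·0 + (1)·5, -1·0 + 0·5] = (5, 0)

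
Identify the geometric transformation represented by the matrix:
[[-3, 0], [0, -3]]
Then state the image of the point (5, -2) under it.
uniform scaling by factor -3; image of (5, -2) is (-15, 6)

This is a diagonal matrix with equal entries -3, so it scales both axes by the same factor -3.
The matrix [[-3, 0], [0, -3]] represents: uniform scaling by factor -3.
Applying it to (5, -2): [-3·5 + 0·-2, 0·5 + -3·-2] = (-15, 6).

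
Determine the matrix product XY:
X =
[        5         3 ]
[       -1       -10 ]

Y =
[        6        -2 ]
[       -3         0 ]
XY =
[       21       -10 ]
[       24         2 ]

Matrix multiplication: (XY)[i][j] = sum over k of X[i][k] * Y[k][j].
  (XY)[0][0] = (5)*(6) + (3)*(-3) = 21
  (XY)[0][1] = (5)*(-2) + (3)*(0) = -10
  (XY)[1][0] = (-1)*(6) + (-10)*(-3) = 24
  (XY)[1][1] = (-1)*(-2) + (-10)*(0) = 2
XY =
[       21       -10 ]
[       24         2 ]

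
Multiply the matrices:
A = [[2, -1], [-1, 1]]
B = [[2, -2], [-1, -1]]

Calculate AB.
[[5, -3], [-3, 1]]

Each entry (i,j) of AB = sum over k of A[i][k]*B[k][j].
(AB)[0][0] = (2)*(2) + (-1)*(-1) = 5
(AB)[0][1] = (2)*(-2) + (-1)*(-1) = -3
(AB)[1][0] = (-1)*(2) + (1)*(-1) = -3
(AB)[1][1] = (-1)*(-2) + (1)*(-1) = 1
AB = [[5, -3], [-3, 1]]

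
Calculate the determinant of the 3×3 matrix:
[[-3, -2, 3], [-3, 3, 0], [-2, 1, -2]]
39

Expansion along first row:
det = -3·det([[3,0],[1,-2]]) - -2·det([[-3,0],[-2,-2]]) + 3·det([[-3,3],[-2,1]])
    = -3·(3·-2 - 0·1) - -2·(-3·-2 - 0·-2) + 3·(-3·1 - 3·-2)
    = -3·-6 - -2·6 + 3·3
    = 18 + 12 + 9 = 39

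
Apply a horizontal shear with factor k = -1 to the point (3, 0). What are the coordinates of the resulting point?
(3, 0)

Shear matrix for horizontal shear with factor k = -1:
[[1, -1], [0, 1]]
Result: (3, 0) → (3, 0)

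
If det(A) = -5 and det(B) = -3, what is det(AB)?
15

Use the multiplicative property of determinants: det(AB) = det(A)*det(B).
det(AB) = (-5)*(-3) = 15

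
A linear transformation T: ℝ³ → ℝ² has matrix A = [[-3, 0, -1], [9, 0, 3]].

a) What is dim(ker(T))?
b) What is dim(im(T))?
dim(ker) = 2, dim(im) = 1

Observe that row 2 = -3 × row 1 (so the rows are linearly dependent).
Thus rank(A) = 1 (only one linearly independent row).
dim(im(T)) = rank(A) = 1.
By the rank-nullity theorem applied to T: ℝ³ → ℝ², rank(A) + nullity(A) = 3 (the domain dimension), so dim(ker(T)) = 3 - 1 = 2.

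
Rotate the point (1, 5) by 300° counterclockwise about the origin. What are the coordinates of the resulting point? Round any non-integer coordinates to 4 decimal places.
(4.8301, 1.6340)

Rotation matrix R(θ) = [[cos θ, -sin θ], [sin θ, cos θ]]; for θ = 300°:
R = [[1/2, √3/2], [-√3/2, 1/2]]
Result: R × [1, 5]ᵀ = [1/2·1 + (√3/2)·5, -√3/2·1 + (1/2)·5]ᵀ = (4.8301, 1.6340)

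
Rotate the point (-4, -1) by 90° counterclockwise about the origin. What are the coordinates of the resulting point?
(1, -4)

Rotation matrix R(θ) = [[cos θ, -sin θ], [sin θ, cos θ]]; for θ = 90°:
R = [[0, -1], [1, 0]]
Result: R × [-4, -1]ᵀ = [0·-4 + (-1)·-1, 1·-4 + (0)·-1]ᵀ = (1, -4)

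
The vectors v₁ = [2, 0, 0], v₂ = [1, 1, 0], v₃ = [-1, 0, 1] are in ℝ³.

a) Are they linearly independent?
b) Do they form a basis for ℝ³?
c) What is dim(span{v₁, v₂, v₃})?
Yes independent, yes basis, dim = 3

Stack v₁, v₂, v₃ as rows of a 3×3 matrix.
[[2, 0, 0]; [1, 1, 0]; [-1, 0, 1]] is already lower triangular with nonzero diagonal entries (2, 1, 1), so its determinant is the product of the diagonal entries, det = (2)·(1)·(1) = 2 ≠ 0, and the rows are linearly independent.
Three linearly independent vectors in ℝ³ form a basis for ℝ³, so dim(span{v₁,v₂,v₃}) = 3.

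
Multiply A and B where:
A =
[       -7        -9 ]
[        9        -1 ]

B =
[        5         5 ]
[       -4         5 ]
AB =
[        1       -80 ]
[       49        40 ]

Matrix multiplication: (AB)[i][j] = sum over k of A[i][k] * B[k][j].
  (AB)[0][0] = (-7)*(5) + (-9)*(-4) = 1
  (AB)[0][1] = (-7)*(5) + (-9)*(5) = -80
  (AB)[1][0] = (9)*(5) + (-1)*(-4) = 49
  (AB)[1][1] = (9)*(5) + (-1)*(5) = 40
AB =
[        1       -80 ]
[       49        40 ]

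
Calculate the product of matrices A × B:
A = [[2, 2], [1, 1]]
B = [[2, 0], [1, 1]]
[[6, 2], [3, 1]]

Matrix multiplication:
C[0][0] = 2×2 + 2×1 = 6
C[0][1] = 2×0 + 2×1 = 2
C[1][0] = 1×2 + 1×1 = 3
C[1][1] = 1×0 + 1×1 = 1
Result: [[6, 2], [3, 1]]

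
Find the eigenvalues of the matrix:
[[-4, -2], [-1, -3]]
λ = -5 and λ = -2

Characteristic equation: det(A - λI) = 0
λ² - (trace)λ + (det) = 0
λ² - (-7)λ + (10) = 0
λ² + 7λ + 10 = 0
Solving: λ = -5, -2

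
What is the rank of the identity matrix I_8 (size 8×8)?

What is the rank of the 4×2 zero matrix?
rank(I_8) = 8, rank(0) = 0

The identity I_8 has 8 columns that are the standard basis vectors e_1, …, e_8. These are linearly independent, so all 8 columns are pivots and rank(I_8) = 8.
The 4×2 zero matrix has every entry zero, so every row is the zero row and there are no pivots; rank(0) = 0.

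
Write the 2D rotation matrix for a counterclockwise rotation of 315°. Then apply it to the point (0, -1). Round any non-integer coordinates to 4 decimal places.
R = [[√2/2, √2/2], [-√2/2, √2/2]]; R·(0, -1) = (-0.7071, -0.7071)

Rotation matrix formula: R(θ) = [[cos θ, -sin θ], [sin θ, cos θ]]
For θ = 315°:
cos(315°) = √2/2
sin(315°) = -√2/2
R = [[√2/2, √2/2], [-√2/2, √2/2]]
Apply to (0, -1): [√2/2·0 + (√2/2)·-1, -√2/2·0 + √2/2·-1] = (-0.7071, -0.7071)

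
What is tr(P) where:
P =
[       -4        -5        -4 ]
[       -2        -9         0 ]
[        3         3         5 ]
tr(P) = -4 - 9 + 5 = -8

The trace of a square matrix is the sum of its diagonal entries.
Diagonal entries of P: P[0][0] = -4, P[1][1] = -9, P[2][2] = 5.
tr(P) = -4 - 9 + 5 = -8.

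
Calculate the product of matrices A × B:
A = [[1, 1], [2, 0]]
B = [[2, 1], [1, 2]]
[[3, 3], [4, 2]]

Matrix multiplication:
C[0][0] = 1×2 + 1×1 = 3
C[0][1] = 1×1 + 1×2 = 3
C[1][0] = 2×2 + 0×1 = 4
C[1][1] = 2×1 + 0×2 = 2
Result: [[3, 3], [4, 2]]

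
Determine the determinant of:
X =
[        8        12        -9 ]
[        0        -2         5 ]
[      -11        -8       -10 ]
det(X) = 18

Expand along row 0 (cofactor expansion): det(X) = a*(e*i - f*h) - b*(d*i - f*g) + c*(d*h - e*g), where the 3×3 is [[a, b, c], [d, e, f], [g, h, i]].
Minor M_00 = (-2)*(-10) - (5)*(-8) = 20 + 40 = 60.
Minor M_01 = (0)*(-10) - (5)*(-11) = 0 + 55 = 55.
Minor M_02 = (0)*(-8) - (-2)*(-11) = 0 - 22 = -22.
det(X) = (8)*(60) - (12)*(55) + (-9)*(-22) = 480 - 660 + 198 = 18.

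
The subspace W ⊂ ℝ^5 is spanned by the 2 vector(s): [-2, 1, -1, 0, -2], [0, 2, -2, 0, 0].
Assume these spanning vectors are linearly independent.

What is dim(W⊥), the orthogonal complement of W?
dim(W⊥) = 3

For any subspace W of ℝ^n, dim(W) + dim(W⊥) = n (the whole-space dimension).
Here the given 2 vectors are linearly independent, so dim(W) = 2.
Thus dim(W⊥) = n - dim(W) = 5 - 2 = 3.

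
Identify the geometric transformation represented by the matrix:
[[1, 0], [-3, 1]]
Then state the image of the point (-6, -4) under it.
vertical shear with factor -3; image of (-6, -4) is (-6, 14)

The matrix [[1, 0], [k, 1]] sends (x, y) to (x, -3x + y), leaving the x-coordinate fixed: a vertical shear.
The matrix [[1, 0], [-3, 1]] represents: vertical shear with factor -3.
Applying it to (-6, -4): [1·-6 + 0·-4, -3·-6 + 1·-4] = (-6, 14).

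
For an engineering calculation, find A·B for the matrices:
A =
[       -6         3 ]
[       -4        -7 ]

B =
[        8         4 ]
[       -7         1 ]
AB =
[      -69       -21 ]
[       17       -23 ]

Matrix multiplication: (AB)[i][j] = sum over k of A[i][k] * B[k][j].
  (AB)[0][0] = (-6)*(8) + (3)*(-7) = -69
  (AB)[0][1] = (-6)*(4) + (3)*(1) = -21
  (AB)[1][0] = (-4)*(8) + (-7)*(-7) = 17
  (AB)[1][1] = (-4)*(4) + (-7)*(1) = -23
AB =
[      -69       -21 ]
[       17       -23 ]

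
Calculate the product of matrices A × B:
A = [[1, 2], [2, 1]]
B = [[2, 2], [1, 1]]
[[4, 4], [5, 5]]

Matrix multiplication:
C[0][0] = 1×2 + 2×1 = 4
C[0][1] = 1×2 + 2×1 = 4
C[1][0] = 2×2 + 1×1 = 5
C[1][1] = 2×2 + 1×1 = 5
Result: [[4, 4], [5, 5]]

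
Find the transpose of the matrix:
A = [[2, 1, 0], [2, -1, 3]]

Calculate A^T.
[[2, 2], [1, -1], [0, 3]]

The transpose sends entry (i,j) to (j,i); rows become columns.
Row 0 of A: [2, 1, 0] -> column 0 of A^T.
Row 1 of A: [2, -1, 3] -> column 1 of A^T.
A^T = [[2, 2], [1, -1], [0, 3]]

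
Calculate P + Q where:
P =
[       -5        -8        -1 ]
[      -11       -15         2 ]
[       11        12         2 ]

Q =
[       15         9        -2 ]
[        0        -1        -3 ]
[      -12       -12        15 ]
P + Q =
[       10         1        -3 ]
[      -11       -16        -1 ]
[       -1         0        17 ]

Matrix addition is elementwise: (P+Q)[i][j] = P[i][j] + Q[i][j].
  (P+Q)[0][0] = (-5) + (15) = 10
  (P+Q)[0][1] = (-8) + (9) = 1
  (P+Q)[0][2] = (-1) + (-2) = -3
  (P+Q)[1][0] = (-11) + (0) = -11
  (P+Q)[1][1] = (-15) + (-1) = -16
  (P+Q)[1][2] = (2) + (-3) = -1
  (P+Q)[2][0] = (11) + (-12) = -1
  (P+Q)[2][1] = (12) + (-12) = 0
  (P+Q)[2][2] = (2) + (15) = 17
P + Q =
[       10         1        -3 ]
[      -11       -16        -1 ]
[       -1         0        17 ]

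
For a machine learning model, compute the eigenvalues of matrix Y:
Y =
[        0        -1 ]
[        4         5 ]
λ = 1, 4

Solve det(Y - λI) = 0. For a 2×2 matrix the characteristic equation is λ² - (trace)λ + det = 0.
trace(Y) = a + d = 0 + 5 = 5.
det(Y) = a*d - b*c = (0)*(5) - (-1)*(4) = 0 + 4 = 4.
Characteristic equation: λ² - (5)λ + (4) = 0.
Discriminant = (5)² - 4*(4) = 25 - 16 = 9.
λ = (5 ± √9) / 2 = (5 ± 3) / 2 = 1, 4.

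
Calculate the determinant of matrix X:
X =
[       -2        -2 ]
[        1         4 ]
det(X) = -6

For a 2×2 matrix [[a, b], [c, d]], det = a*d - b*c.
det(X) = (-2)*(4) - (-2)*(1) = -8 + 2 = -6.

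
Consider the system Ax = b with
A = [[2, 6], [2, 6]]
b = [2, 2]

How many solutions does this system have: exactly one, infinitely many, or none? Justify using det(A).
Infinitely many solutions

det(A) = (2)*(6) - (6)*(2) = 0, so A is singular (column 2 is 3 times column 1).
b = [2, 2] = 1 * column 1 of A, so b lies in the column space of A.
A singular matrix whose right-hand side is in its column space gives a 1-parameter family of solutions — infinitely many.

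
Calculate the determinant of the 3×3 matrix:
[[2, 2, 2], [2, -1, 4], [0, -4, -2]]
28

Expansion along first row:
det = 2·det([[-1,4],[-4,-2]]) - 2·det([[2,4],[0,-2]]) + 2·det([[2,-1],[0,-4]])
    = 2·(-1·-2 - 4·-4) - 2·(2·-2 - 4·0) + 2·(2·-4 - -1·0)
    = 2·18 - 2·-4 + 2·-8
    = 36 + 8 + -16 = 28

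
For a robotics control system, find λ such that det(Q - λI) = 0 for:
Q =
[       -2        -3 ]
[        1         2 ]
λ = -1, 1

Solve det(Q - λI) = 0. For a 2×2 matrix the characteristic equation is λ² - (trace)λ + det = 0.
trace(Q) = a + d = -2 + 2 = 0.
det(Q) = a*d - b*c = (-2)*(2) - (-3)*(1) = -4 + 3 = -1.
Characteristic equation: λ² - (0)λ + (-1) = 0.
Discriminant = (0)² - 4*(-1) = 0 + 4 = 4.
λ = (0 ± √4) / 2 = (0 ± 2) / 2 = -1, 1.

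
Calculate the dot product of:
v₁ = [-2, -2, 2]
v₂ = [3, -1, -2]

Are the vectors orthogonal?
-8, No

The dot product is the sum of products of corresponding components.
v₁·v₂ = (-2)*(3) + (-2)*(-1) + (2)*(-2) = -6 + 2 - 4 = -8.
Two vectors are orthogonal iff their dot product is 0; here the dot product is -8, so the vectors are not orthogonal.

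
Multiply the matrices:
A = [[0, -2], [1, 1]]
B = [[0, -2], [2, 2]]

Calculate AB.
[[-4, -4], [2, 0]]

Each entry (i,j) of AB = sum over k of A[i][k]*B[k][j].
(AB)[0][0] = (0)*(0) + (-2)*(2) = -4
(AB)[0][1] = (0)*(-2) + (-2)*(2) = -4
(AB)[1][0] = (1)*(0) + (1)*(2) = 2
(AB)[1][1] = (1)*(-2) + (1)*(2) = 0
AB = [[-4, -4], [2, 0]]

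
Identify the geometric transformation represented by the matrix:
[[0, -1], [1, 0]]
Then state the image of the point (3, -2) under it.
rotation by 90° counterclockwise; image of (3, -2) is (2, 3)

This matches the form [[cos θ, -sin θ], [sin θ, cos θ]] of a rotation matrix; reading off cos θ and sin θ gives the angle.
The matrix [[0, -1], [1, 0]] represents: rotation by 90° counterclockwise.
Applying it to (3, -2): [0·3 + -1·-2, 1·3 + 0·-2] = (2, 3).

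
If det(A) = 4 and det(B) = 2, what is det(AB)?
8

Use the multiplicative property of determinants: det(AB) = det(A)*det(B).
det(AB) = (4)*(2) = 8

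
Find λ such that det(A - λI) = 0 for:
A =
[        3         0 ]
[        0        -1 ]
λ = -1, 3

Solve det(A - λI) = 0. For a 2×2 matrix the characteristic equation is λ² - (trace)λ + det = 0.
trace(A) = a + d = 3 - 1 = 2.
det(A) = a*d - b*c = (3)*(-1) - (0)*(0) = -3 - 0 = -3.
Characteristic equation: λ² - (2)λ + (-3) = 0.
Discriminant = (2)² - 4*(-3) = 4 + 12 = 16.
λ = (2 ± √16) / 2 = (2 ± 4) / 2 = -1, 3.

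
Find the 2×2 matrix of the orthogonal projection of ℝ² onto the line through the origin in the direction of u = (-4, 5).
[[16/41, -20/41], [-20/41, 25/41]]

The orthogonal projection onto the line spanned by a nonzero vector u = (a, b) has matrix P = (u uᵀ) / (uᵀ u) = (1/(a² + b²)) · [[a², ab], [ab, b²]].
Here u = (-4, 5), so a² + b² = 16 + 25 = 41.
P = (1/41) · [[16, -20], [-20, 25]] = [[16/41, -20/41], [-20/41, 25/41]].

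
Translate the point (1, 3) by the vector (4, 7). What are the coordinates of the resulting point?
(5, 10)

Translation by (4, 7):
x' = 1 + 4 = 5
y' = 3 + 7 = 10
Homogeneous matrix: [[1, 0, 4], [0, 1, 7], [0, 0, 1]]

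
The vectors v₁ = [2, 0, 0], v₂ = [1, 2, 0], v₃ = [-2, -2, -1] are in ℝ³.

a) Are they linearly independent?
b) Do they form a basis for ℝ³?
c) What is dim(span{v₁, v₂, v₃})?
Yes independent, yes basis, dim = 3

Stack v₁, v₂, v₃ as rows of a 3×3 matrix.
[[2, 0, 0]; [1, 2, 0]; [-2, -2, -1]] is already lower triangular with nonzero diagonal entries (2, 2, -1), so its determinant is the product of the diagonal entries, det = (2)·(2)·(-1) = -4 ≠ 0, and the rows are linearly independent.
Three linearly independent vectors in ℝ³ form a basis for ℝ³, so dim(span{v₁,v₂,v₃}) = 3.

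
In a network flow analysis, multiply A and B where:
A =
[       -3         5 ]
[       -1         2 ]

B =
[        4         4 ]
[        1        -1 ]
AB =
[       -7       -17 ]
[       -2        -6 ]

Matrix multiplication: (AB)[i][j] = sum over k of A[i][k] * B[k][j].
  (AB)[0][0] = (-3)*(4) + (5)*(1) = -7
  (AB)[0][1] = (-3)*(4) + (5)*(-1) = -17
  (AB)[1][0] = (-1)*(4) + (2)*(1) = -2
  (AB)[1][1] = (-1)*(4) + (2)*(-1) = -6
AB =
[       -7       -17 ]
[       -2        -6 ]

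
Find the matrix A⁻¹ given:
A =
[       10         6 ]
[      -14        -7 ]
det(A) = 14
A⁻¹ =
[     -1/2      -3/7 ]
[        1       5/7 ]

For a 2×2 matrix A = [[a, b], [c, d]] with det(A) ≠ 0, A⁻¹ = (1/det(A)) * [[d, -b], [-c, a]].
det(A) = (10)*(-7) - (6)*(-14) = -70 + 84 = 14.
A⁻¹ = (1/14) * [[-7, -6], [14, 10]].
Dividing each entry by 14 and reducing:
A⁻¹ =
[     -1/2      -3/7 ]
[        1       5/7 ]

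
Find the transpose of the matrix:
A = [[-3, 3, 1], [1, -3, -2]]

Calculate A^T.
[[-3, 1], [3, -3], [1, -2]]

The transpose sends entry (i,j) to (j,i); rows become columns.
Row 0 of A: [-3, 3, 1] -> column 0 of A^T.
Row 1 of A: [1, -3, -2] -> column 1 of A^T.
A^T = [[-3, 1], [3, -3], [1, -2]]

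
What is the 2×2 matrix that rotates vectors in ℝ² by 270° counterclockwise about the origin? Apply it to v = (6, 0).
R = [[0, 1], [-1, 0]]; R·v = (0, -6)

A counterclockwise rotation by angle θ in ℝ² has matrix R(θ) = [[cos θ, -sin θ], [sin θ, cos θ]].
For θ = 270°: cos θ = 0, sin θ = -1.
R(270°) = [[0, 1], [-1, 0]].
R·v = [0·6 + (1)·0, -1·6 + 0·0] = (0, -6).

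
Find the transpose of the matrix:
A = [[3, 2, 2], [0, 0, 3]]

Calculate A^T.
[[3, 0], [2, 0], [2, 3]]

The transpose sends entry (i,j) to (j,i); rows become columns.
Row 0 of A: [3, 2, 2] -> column 0 of A^T.
Row 1 of A: [0, 0, 3] -> column 1 of A^T.
A^T = [[3, 0], [2, 0], [2, 3]]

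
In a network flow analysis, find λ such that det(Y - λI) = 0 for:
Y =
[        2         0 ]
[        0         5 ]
λ = 2, 5

Solve det(Y - λI) = 0. For a 2×2 matrix the characteristic equation is λ² - (trace)λ + det = 0.
trace(Y) = a + d = 2 + 5 = 7.
det(Y) = a*d - b*c = (2)*(5) - (0)*(0) = 10 - 0 = 10.
Characteristic equation: λ² - (7)λ + (10) = 0.
Discriminant = (7)² - 4*(10) = 49 - 40 = 9.
λ = (7 ± √9) / 2 = (7 ± 3) / 2 = 2, 5.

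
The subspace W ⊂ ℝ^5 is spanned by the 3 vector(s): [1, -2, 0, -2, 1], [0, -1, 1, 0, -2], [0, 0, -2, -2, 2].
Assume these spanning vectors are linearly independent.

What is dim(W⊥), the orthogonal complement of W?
dim(W⊥) = 2

For any subspace W of ℝ^n, dim(W) + dim(W⊥) = n (the whole-space dimension).
Here the given 3 vectors are linearly independent, so dim(W) = 3.
Thus dim(W⊥) = n - dim(W) = 5 - 3 = 2.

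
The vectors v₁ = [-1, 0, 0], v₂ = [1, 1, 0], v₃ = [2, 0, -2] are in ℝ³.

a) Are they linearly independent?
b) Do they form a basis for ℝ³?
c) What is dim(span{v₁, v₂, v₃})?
Yes independent, yes basis, dim = 3

Stack v₁, v₂, v₃ as rows of a 3×3 matrix.
[[-1, 0, 0]; [1, 1, 0]; [2, 0, -2]] is already lower triangular with nonzero diagonal entries (-1, 1, -2), so its determinant is the product of the diagonal entries, det = (-1)·(1)·(-2) = 2 ≠ 0, and the rows are linearly independent.
Three linearly independent vectors in ℝ³ form a basis for ℝ³, so dim(span{v₁,v₂,v₃}) = 3.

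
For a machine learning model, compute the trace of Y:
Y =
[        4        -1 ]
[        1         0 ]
tr(Y) = 4 + 0 = 4

The trace of a square matrix is the sum of its diagonal entries.
Diagonal entries of Y: Y[0][0] = 4, Y[1][1] = 0.
tr(Y) = 4 + 0 = 4.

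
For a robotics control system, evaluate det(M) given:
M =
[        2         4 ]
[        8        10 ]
det(M) = -12

For a 2×2 matrix [[a, b], [c, d]], det = a*d - b*c.
det(M) = (2)*(10) - (4)*(8) = 20 - 32 = -12.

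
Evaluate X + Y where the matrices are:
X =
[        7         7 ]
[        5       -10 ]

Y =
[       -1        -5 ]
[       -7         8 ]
X + Y =
[        6         2 ]
[       -2        -2 ]

Matrix addition is elementwise: (X+Y)[i][j] = X[i][j] + Y[i][j].
  (X+Y)[0][0] = (7) + (-1) = 6
  (X+Y)[0][1] = (7) + (-5) = 2
  (X+Y)[1][0] = (5) + (-7) = -2
  (X+Y)[1][1] = (-10) + (8) = -2
X + Y =
[        6         2 ]
[       -2        -2 ]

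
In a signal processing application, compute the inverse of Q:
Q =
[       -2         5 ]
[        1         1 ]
det(Q) = -7
Q⁻¹ =
[     -1/7       5/7 ]
[      1/7       2/7 ]

For a 2×2 matrix Q = [[a, b], [c, d]] with det(Q) ≠ 0, Q⁻¹ = (1/det(Q)) * [[d, -b], [-c, a]].
det(Q) = (-2)*(1) - (5)*(1) = -2 - 5 = -7.
Q⁻¹ = (1/-7) * [[1, -5], [-1, -2]].
Dividing each entry by -7 and reducing:
Q⁻¹ =
[     -1/7       5/7 ]
[      1/7       2/7 ]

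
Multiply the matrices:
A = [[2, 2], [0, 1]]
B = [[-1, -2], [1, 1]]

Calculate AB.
[[0, -2], [1, 1]]

Each entry (i,j) of AB = sum over k of A[i][k]*B[k][j].
(AB)[0][0] = (2)*(-1) + (2)*(1) = 0
(AB)[0][1] = (2)*(-2) + (2)*(1) = -2
(AB)[1][0] = (0)*(-1) + (1)*(1) = 1
(AB)[1][1] = (0)*(-2) + (1)*(1) = 1
AB = [[0, -2], [1, 1]]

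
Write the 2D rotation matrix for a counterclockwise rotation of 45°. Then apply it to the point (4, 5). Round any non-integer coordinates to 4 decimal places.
R = [[√2/2, -√2/2], [√2/2, √2/2]]; R·(4, 5) = (-0.7071, 6.3640)

Rotation matrix formula: R(θ) = [[cos θ, -sin θ], [sin θ, cos θ]]
For θ = 45°:
cos(45°) = √2/2
sin(45°) = √2/2
R = [[√2/2, -√2/2], [√2/2, √2/2]]
Apply to (4, 5): [√2/2·4 + (-√2/2)·5, √2/2·4 + √2/2·5] = (-0.7071, 6.3640)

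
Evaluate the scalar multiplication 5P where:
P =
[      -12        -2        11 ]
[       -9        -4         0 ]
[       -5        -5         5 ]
5P =
[      -60       -10        55 ]
[      -45       -20         0 ]
[      -25       -25        25 ]

Scalar multiplication is elementwise: (5P)[i][j] = 5 * P[i][j].
  (5P)[0][0] = 5 * (-12) = -60
  (5P)[0][1] = 5 * (-2) = -10
  (5P)[0][2] = 5 * (11) = 55
  (5P)[1][0] = 5 * (-9) = -45
  (5P)[1][1] = 5 * (-4) = -20
  (5P)[1][2] = 5 * (0) = 0
  (5P)[2][0] = 5 * (-5) = -25
  (5P)[2][1] = 5 * (-5) = -25
  (5P)[2][2] = 5 * (5) = 25
5P =
[      -60       -10        55 ]
[      -45       -20         0 ]
[      -25       -25        25 ]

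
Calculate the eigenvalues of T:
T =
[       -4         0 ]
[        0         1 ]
λ = -4, 1

Solve det(T - λI) = 0. For a 2×2 matrix the characteristic equation is λ² - (trace)λ + det = 0.
trace(T) = a + d = -4 + 1 = -3.
det(T) = a*d - b*c = (-4)*(1) - (0)*(0) = -4 - 0 = -4.
Characteristic equation: λ² - (-3)λ + (-4) = 0.
Discriminant = (-3)² - 4*(-4) = 9 + 16 = 25.
λ = (-3 ± √25) / 2 = (-3 ± 5) / 2 = -4, 1.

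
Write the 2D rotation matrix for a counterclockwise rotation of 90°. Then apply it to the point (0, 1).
R = [[0, -1], [1, 0]]; R·(0, 1) = (-1, 0)

Rotation matrix formula: R(θ) = [[cos θ, -sin θ], [sin θ, cos θ]]
For θ = 90°:
cos(90°) = 0
sin(90°) = 1
R = [[0, -1], [1, 0]]
Apply to (0, 1): [0·0 + (-1)·1, 1·0 + 0·1] = (-1, 0)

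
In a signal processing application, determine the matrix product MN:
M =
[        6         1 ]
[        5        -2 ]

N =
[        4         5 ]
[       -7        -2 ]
MN =
[       17        28 ]
[       34        29 ]

Matrix multiplication: (MN)[i][j] = sum over k of M[i][k] * N[k][j].
  (MN)[0][0] = (6)*(4) + (1)*(-7) = 17
  (MN)[0][1] = (6)*(5) + (1)*(-2) = 28
  (MN)[1][0] = (5)*(4) + (-2)*(-7) = 34
  (MN)[1][1] = (5)*(5) + (-2)*(-2) = 29
MN =
[       17        28 ]
[       34        29 ]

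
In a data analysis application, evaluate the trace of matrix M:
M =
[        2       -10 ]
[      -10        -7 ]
tr(M) = 2 - 7 = -5

The trace of a square matrix is the sum of its diagonal entries.
Diagonal entries of M: M[0][0] = 2, M[1][1] = -7.
tr(M) = 2 - 7 = -5.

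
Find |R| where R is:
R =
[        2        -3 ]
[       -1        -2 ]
det(R) = -7

For a 2×2 matrix [[a, b], [c, d]], det = a*d - b*c.
det(R) = (2)*(-2) - (-3)*(-1) = -4 - 3 = -7.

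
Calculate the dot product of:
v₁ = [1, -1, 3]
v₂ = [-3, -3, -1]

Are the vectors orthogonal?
-3, No

The dot product is the sum of products of corresponding components.
v₁·v₂ = (1)*(-3) + (-1)*(-3) + (3)*(-1) = -3 + 3 - 3 = -3.
Two vectors are orthogonal iff their dot product is 0; here the dot product is -3, so the vectors are not orthogonal.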